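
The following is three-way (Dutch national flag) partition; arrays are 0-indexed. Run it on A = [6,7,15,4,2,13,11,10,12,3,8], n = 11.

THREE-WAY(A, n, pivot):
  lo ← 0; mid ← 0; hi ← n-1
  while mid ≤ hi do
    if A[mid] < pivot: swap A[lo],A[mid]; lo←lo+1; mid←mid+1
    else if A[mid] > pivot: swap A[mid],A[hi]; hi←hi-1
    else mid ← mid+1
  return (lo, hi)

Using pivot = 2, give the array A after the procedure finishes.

pivot = 2; lo=0, mid=0, hi=10
A[mid]=6>2: swap A[0],A[10]; hi=9 → [8,7,15,4,2,13,11,10,12,3,6]
A[mid]=8>2: swap A[0],A[9]; hi=8 → [3,7,15,4,2,13,11,10,12,8,6]
A[mid]=3>2: swap A[0],A[8]; hi=7 → [12,7,15,4,2,13,11,10,3,8,6]
A[mid]=12>2: swap A[0],A[7]; hi=6 → [10,7,15,4,2,13,11,12,3,8,6]
A[mid]=10>2: swap A[0],A[6]; hi=5 → [11,7,15,4,2,13,10,12,3,8,6]
A[mid]=11>2: swap A[0],A[5]; hi=4 → [13,7,15,4,2,11,10,12,3,8,6]
A[mid]=13>2: swap A[0],A[4]; hi=3 → [2,7,15,4,13,11,10,12,3,8,6]
A[mid]=2=2: mid=1
A[mid]=7>2: swap A[1],A[3]; hi=2 → [2,4,15,7,13,11,10,12,3,8,6]
A[mid]=4>2: swap A[1],A[2]; hi=1 → [2,15,4,7,13,11,10,12,3,8,6]
A[mid]=15>2: swap A[1],A[1]; hi=0 → [2,15,4,7,13,11,10,12,3,8,6]
end: lo=0, hi=0; A = [2,15,4,7,13,11,10,12,3,8,6]

[2,15,4,7,13,11,10,12,3,8,6]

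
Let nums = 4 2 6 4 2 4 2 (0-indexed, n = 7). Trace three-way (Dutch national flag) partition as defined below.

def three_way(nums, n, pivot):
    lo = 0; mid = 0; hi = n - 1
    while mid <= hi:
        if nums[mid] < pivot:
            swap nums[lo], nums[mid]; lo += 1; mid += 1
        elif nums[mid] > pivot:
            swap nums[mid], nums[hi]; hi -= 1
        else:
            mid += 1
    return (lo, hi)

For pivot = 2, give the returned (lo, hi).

(0, 2)

pivot = 2; lo=0, mid=0, hi=6
nums[mid]=4>2: swap nums[0],nums[6]; hi=5 → 2 2 6 4 2 4 4
nums[mid]=2=2: mid=1
nums[mid]=2=2: mid=2
nums[mid]=6>2: swap nums[2],nums[5]; hi=4 → 2 2 4 4 2 6 4
nums[mid]=4>2: swap nums[2],nums[4]; hi=3 → 2 2 2 4 4 6 4
nums[mid]=2=2: mid=3
nums[mid]=4>2: swap nums[3],nums[3]; hi=2 → 2 2 2 4 4 6 4
end: lo=0, hi=2; nums = 2 2 2 4 4 6 4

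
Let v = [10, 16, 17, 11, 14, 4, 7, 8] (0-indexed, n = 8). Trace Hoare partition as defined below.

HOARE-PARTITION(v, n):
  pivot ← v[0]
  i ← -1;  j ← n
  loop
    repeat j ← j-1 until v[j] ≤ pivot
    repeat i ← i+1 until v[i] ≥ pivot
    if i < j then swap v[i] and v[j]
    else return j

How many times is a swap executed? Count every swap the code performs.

3

pivot = v[0] = 10; i = -1, j = 8
j→7 (v[7]=8≤10), i→0 (v[0]=10≥10); i<j, swap → [8, 16, 17, 11, 14, 4, 7, 10]
j→6 (v[6]=7≤10), i→1 (v[1]=16≥10); i<j, swap → [8, 7, 17, 11, 14, 4, 16, 10]
j→5 (v[5]=4≤10), i→2 (v[2]=17≥10); i<j, swap → [8, 7, 4, 11, 14, 17, 16, 10]
j→2, i→3; i≥j, return j=2. v = [8, 7, 4, 11, 14, 17, 16, 10]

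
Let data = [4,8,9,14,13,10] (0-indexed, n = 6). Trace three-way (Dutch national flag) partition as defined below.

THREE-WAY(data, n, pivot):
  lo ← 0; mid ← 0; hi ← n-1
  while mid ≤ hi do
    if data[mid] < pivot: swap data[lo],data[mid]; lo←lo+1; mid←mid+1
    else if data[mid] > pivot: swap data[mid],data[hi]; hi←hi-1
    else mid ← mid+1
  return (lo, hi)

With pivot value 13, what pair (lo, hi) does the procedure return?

(4, 4)

lo=0 mid=0 hi=5
4<13: swap(0,0), lo=1 mid=1 ⇒ [4,8,9,14,13,10]
8<13: swap(1,1), lo=2 mid=2 ⇒ [4,8,9,14,13,10]
9<13: swap(2,2), lo=3 mid=3 ⇒ [4,8,9,14,13,10]
14>13: swap(3,5), hi=4 ⇒ [4,8,9,10,13,14]
10<13: swap(3,3), lo=4 mid=4 ⇒ [4,8,9,10,13,14]
13=13: mid=5
done. lo=4 hi=4; data=[4,8,9,10,13,14]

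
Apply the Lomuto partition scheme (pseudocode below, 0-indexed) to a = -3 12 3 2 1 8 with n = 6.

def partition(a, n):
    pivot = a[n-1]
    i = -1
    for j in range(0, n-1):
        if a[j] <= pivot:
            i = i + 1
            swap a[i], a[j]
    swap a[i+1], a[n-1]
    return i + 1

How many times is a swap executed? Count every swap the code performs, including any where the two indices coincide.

5

pivot=8, i=-1
j=0: -3≤8, i=0, swap(0,0) ⇒ -3 12 3 2 1 8
j=1: 12>8, skip
j=2: 3≤8, i=1, swap(1,2) ⇒ -3 3 12 2 1 8
j=3: 2≤8, i=2, swap(2,3) ⇒ -3 3 2 12 1 8
j=4: 1≤8, i=3, swap(3,4) ⇒ -3 3 2 1 12 8
swap(4,5) ⇒ -3 3 2 1 8 12; return 4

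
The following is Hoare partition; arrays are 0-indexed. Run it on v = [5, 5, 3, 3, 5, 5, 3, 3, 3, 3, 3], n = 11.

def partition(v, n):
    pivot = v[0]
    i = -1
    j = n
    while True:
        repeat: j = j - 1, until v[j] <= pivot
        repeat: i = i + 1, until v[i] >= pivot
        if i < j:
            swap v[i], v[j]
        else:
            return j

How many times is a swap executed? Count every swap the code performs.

4

pivot = v[0] = 5; i = -1, j = 11
j→10 (v[10]=3≤5), i→0 (v[0]=5≥5); i<j, swap → [3, 5, 3, 3, 5, 5, 3, 3, 3, 3, 5]
j→9 (v[9]=3≤5), i→1 (v[1]=5≥5); i<j, swap → [3, 3, 3, 3, 5, 5, 3, 3, 3, 5, 5]
j→8 (v[8]=3≤5), i→4 (v[4]=5≥5); i<j, swap → [3, 3, 3, 3, 3, 5, 3, 3, 5, 5, 5]
j→7 (v[7]=3≤5), i→5 (v[5]=5≥5); i<j, swap → [3, 3, 3, 3, 3, 3, 3, 5, 5, 5, 5]
j→6, i→7; i≥j, return j=6. v = [3, 3, 3, 3, 3, 3, 3, 5, 5, 5, 5]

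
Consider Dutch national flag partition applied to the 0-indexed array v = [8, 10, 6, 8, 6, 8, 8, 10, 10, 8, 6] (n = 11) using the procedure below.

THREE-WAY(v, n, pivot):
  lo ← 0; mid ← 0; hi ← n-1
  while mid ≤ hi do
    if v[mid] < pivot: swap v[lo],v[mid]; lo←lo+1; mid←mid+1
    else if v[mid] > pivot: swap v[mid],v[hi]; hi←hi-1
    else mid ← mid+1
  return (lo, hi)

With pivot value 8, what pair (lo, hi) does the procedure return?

pivot = 8; lo=0, mid=0, hi=10
v[mid]=8=8: mid=1
v[mid]=10>8: swap v[1],v[10]; hi=9 → [8, 6, 6, 8, 6, 8, 8, 10, 10, 8, 10]
v[mid]=6<8: swap v[0],v[1]; lo=1,mid=2 → [6, 8, 6, 8, 6, 8, 8, 10, 10, 8, 10]
v[mid]=6<8: swap v[1],v[2]; lo=2,mid=3 → [6, 6, 8, 8, 6, 8, 8, 10, 10, 8, 10]
v[mid]=8=8: mid=4
v[mid]=6<8: swap v[2],v[4]; lo=3,mid=5 → [6, 6, 6, 8, 8, 8, 8, 10, 10, 8, 10]
v[mid]=8=8: mid=6
v[mid]=8=8: mid=7
v[mid]=10>8: swap v[7],v[9]; hi=8 → [6, 6, 6, 8, 8, 8, 8, 8, 10, 10, 10]
v[mid]=8=8: mid=8
v[mid]=10>8: swap v[8],v[8]; hi=7 → [6, 6, 6, 8, 8, 8, 8, 8, 10, 10, 10]
end: lo=3, hi=7; v = [6, 6, 6, 8, 8, 8, 8, 8, 10, 10, 10]

(3, 7)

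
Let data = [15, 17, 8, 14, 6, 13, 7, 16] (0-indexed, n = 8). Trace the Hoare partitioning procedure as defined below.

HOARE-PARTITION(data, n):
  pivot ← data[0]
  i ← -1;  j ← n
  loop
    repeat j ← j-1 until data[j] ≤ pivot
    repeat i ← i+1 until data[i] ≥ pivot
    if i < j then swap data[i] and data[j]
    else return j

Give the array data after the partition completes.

[7, 13, 8, 14, 6, 17, 15, 16]

pivot=15
j stops at 6 (7), i stops at 0 (15); swap ⇒ [7, 17, 8, 14, 6, 13, 15, 16]
j stops at 5 (13), i stops at 1 (17); swap ⇒ [7, 13, 8, 14, 6, 17, 15, 16]
j stops at 4, i stops at 5; i≥j ⇒ return 4. data=[7, 13, 8, 14, 6, 17, 15, 16]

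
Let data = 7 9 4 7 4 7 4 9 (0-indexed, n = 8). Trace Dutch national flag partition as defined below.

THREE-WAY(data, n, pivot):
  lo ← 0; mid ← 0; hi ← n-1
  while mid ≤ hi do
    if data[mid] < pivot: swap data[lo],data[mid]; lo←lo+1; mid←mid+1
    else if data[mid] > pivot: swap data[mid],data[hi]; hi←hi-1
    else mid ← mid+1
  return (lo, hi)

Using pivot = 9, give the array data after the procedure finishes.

7 4 7 4 7 4 9 9

lo=0 mid=0 hi=7
7<9: swap(0,0), lo=1 mid=1 ⇒ 7 9 4 7 4 7 4 9
9=9: mid=2
4<9: swap(1,2), lo=2 mid=3 ⇒ 7 4 9 7 4 7 4 9
7<9: swap(2,3), lo=3 mid=4 ⇒ 7 4 7 9 4 7 4 9
4<9: swap(3,4), lo=4 mid=5 ⇒ 7 4 7 4 9 7 4 9
7<9: swap(4,5), lo=5 mid=6 ⇒ 7 4 7 4 7 9 4 9
4<9: swap(5,6), lo=6 mid=7 ⇒ 7 4 7 4 7 4 9 9
9=9: mid=8
done. lo=6 hi=7; data=7 4 7 4 7 4 9 9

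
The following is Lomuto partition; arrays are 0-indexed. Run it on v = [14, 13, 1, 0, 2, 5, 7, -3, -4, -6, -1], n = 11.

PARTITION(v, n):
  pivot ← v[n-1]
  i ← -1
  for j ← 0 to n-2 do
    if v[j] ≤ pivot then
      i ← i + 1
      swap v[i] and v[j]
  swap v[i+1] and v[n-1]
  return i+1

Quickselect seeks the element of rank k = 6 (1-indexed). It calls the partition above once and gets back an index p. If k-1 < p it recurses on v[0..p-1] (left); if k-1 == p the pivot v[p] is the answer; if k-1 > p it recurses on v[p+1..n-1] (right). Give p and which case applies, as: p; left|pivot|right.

pivot = v[10] = -1; i = -1
j=0: v[0]=14 > -1 → no swap
j=1: v[1]=13 > -1 → no swap
j=2: v[2]=1 > -1 → no swap
j=3: v[3]=0 > -1 → no swap
j=4: v[4]=2 > -1 → no swap
j=5: v[5]=5 > -1 → no swap
j=6: v[6]=7 > -1 → no swap
j=7: v[7]=-3 ≤ -1 → i=0, swap v[0],v[7] → [-3, 13, 1, 0, 2, 5, 7, 14, -4, -6, -1]
j=8: v[8]=-4 ≤ -1 → i=1, swap v[1],v[8] → [-3, -4, 1, 0, 2, 5, 7, 14, 13, -6, -1]
j=9: v[9]=-6 ≤ -1 → i=2, swap v[2],v[9] → [-3, -4, -6, 0, 2, 5, 7, 14, 13, 1, -1]
final swap v[3],v[10] → [-3, -4, -6, -1, 2, 5, 7, 14, 13, 1, 0]; return 3
p = 3; k-1 = 5 > 3 ⇒ right

3; right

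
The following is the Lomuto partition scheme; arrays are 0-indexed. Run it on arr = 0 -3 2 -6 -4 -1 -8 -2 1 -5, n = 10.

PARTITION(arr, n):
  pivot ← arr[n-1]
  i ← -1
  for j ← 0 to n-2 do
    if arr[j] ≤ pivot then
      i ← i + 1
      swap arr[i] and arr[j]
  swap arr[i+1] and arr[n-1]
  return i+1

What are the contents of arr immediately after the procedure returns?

pivot=-5, i=-1
j=0: 0>-5, skip
j=1: -3>-5, skip
j=2: 2>-5, skip
j=3: -6≤-5, i=0, swap(0,3) ⇒ -6 -3 2 0 -4 -1 -8 -2 1 -5
j=4: -4>-5, skip
j=5: -1>-5, skip
j=6: -8≤-5, i=1, swap(1,6) ⇒ -6 -8 2 0 -4 -1 -3 -2 1 -5
j=7: -2>-5, skip
j=8: 1>-5, skip
swap(2,9) ⇒ -6 -8 -5 0 -4 -1 -3 -2 1 2; return 2

-6 -8 -5 0 -4 -1 -3 -2 1 2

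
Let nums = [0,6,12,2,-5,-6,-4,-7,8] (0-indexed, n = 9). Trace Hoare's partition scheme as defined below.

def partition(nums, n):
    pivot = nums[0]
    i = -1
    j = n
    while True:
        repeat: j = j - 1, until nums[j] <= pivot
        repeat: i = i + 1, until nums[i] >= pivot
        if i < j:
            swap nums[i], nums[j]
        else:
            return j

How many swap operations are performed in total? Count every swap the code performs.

4

pivot=0
j stops at 7 (-7), i stops at 0 (0); swap ⇒ [-7,6,12,2,-5,-6,-4,0,8]
j stops at 6 (-4), i stops at 1 (6); swap ⇒ [-7,-4,12,2,-5,-6,6,0,8]
j stops at 5 (-6), i stops at 2 (12); swap ⇒ [-7,-4,-6,2,-5,12,6,0,8]
j stops at 4 (-5), i stops at 3 (2); swap ⇒ [-7,-4,-6,-5,2,12,6,0,8]
j stops at 3, i stops at 4; i≥j ⇒ return 3. nums=[-7,-4,-6,-5,2,12,6,0,8]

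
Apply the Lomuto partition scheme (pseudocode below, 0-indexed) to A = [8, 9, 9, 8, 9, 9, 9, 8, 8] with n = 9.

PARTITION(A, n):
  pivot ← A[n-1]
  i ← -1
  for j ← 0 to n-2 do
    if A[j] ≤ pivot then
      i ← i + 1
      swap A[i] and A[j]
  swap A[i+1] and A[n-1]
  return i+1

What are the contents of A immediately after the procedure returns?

[8, 8, 8, 8, 9, 9, 9, 9, 9]

pivot=8, i=-1
j=0: 8≤8, i=0, swap(0,0) ⇒ [8, 9, 9, 8, 9, 9, 9, 8, 8]
j=1: 9>8, skip
j=2: 9>8, skip
j=3: 8≤8, i=1, swap(1,3) ⇒ [8, 8, 9, 9, 9, 9, 9, 8, 8]
j=4: 9>8, skip
j=5: 9>8, skip
j=6: 9>8, skip
j=7: 8≤8, i=2, swap(2,7) ⇒ [8, 8, 8, 9, 9, 9, 9, 9, 8]
swap(3,8) ⇒ [8, 8, 8, 8, 9, 9, 9, 9, 9]; return 3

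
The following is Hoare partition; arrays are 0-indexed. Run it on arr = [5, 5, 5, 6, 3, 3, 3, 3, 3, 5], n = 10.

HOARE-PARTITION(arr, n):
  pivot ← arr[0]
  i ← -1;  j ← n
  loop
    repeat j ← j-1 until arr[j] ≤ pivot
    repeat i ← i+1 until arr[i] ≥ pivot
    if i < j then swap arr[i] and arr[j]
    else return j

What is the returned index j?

5

pivot=5
j stops at 9 (5), i stops at 0 (5); swap ⇒ [5, 5, 5, 6, 3, 3, 3, 3, 3, 5]
j stops at 8 (3), i stops at 1 (5); swap ⇒ [5, 3, 5, 6, 3, 3, 3, 3, 5, 5]
j stops at 7 (3), i stops at 2 (5); swap ⇒ [5, 3, 3, 6, 3, 3, 3, 5, 5, 5]
j stops at 6 (3), i stops at 3 (6); swap ⇒ [5, 3, 3, 3, 3, 3, 6, 5, 5, 5]
j stops at 5, i stops at 6; i≥j ⇒ return 5. arr=[5, 3, 3, 3, 3, 3, 6, 5, 5, 5]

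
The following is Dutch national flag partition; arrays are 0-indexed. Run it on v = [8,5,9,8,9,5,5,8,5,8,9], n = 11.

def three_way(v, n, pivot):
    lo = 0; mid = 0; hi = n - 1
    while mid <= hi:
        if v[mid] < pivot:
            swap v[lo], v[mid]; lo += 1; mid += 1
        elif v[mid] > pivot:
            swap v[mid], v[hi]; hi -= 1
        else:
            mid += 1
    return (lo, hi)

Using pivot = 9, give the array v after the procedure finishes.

[8,5,8,5,5,8,5,8,9,9,9]

lo=0 mid=0 hi=10
8<9: swap(0,0), lo=1 mid=1 ⇒ [8,5,9,8,9,5,5,8,5,8,9]
5<9: swap(1,1), lo=2 mid=2 ⇒ [8,5,9,8,9,5,5,8,5,8,9]
9=9: mid=3
8<9: swap(2,3), lo=3 mid=4 ⇒ [8,5,8,9,9,5,5,8,5,8,9]
9=9: mid=5
5<9: swap(3,5), lo=4 mid=6 ⇒ [8,5,8,5,9,9,5,8,5,8,9]
5<9: swap(4,6), lo=5 mid=7 ⇒ [8,5,8,5,5,9,9,8,5,8,9]
8<9: swap(5,7), lo=6 mid=8 ⇒ [8,5,8,5,5,8,9,9,5,8,9]
5<9: swap(6,8), lo=7 mid=9 ⇒ [8,5,8,5,5,8,5,9,9,8,9]
8<9: swap(7,9), lo=8 mid=10 ⇒ [8,5,8,5,5,8,5,8,9,9,9]
9=9: mid=11
done. lo=8 hi=10; v=[8,5,8,5,5,8,5,8,9,9,9]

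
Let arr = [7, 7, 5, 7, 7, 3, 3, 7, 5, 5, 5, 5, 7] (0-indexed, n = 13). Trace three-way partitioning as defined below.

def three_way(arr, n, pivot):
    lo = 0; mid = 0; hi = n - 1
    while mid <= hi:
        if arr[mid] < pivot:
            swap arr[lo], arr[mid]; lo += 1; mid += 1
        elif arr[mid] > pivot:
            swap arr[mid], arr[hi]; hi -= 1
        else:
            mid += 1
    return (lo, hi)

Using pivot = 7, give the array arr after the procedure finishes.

pivot = 7; lo=0, mid=0, hi=12
arr[mid]=7=7: mid=1
arr[mid]=7=7: mid=2
arr[mid]=5<7: swap arr[0],arr[2]; lo=1,mid=3 → [5, 7, 7, 7, 7, 3, 3, 7, 5, 5, 5, 5, 7]
arr[mid]=7=7: mid=4
arr[mid]=7=7: mid=5
arr[mid]=3<7: swap arr[1],arr[5]; lo=2,mid=6 → [5, 3, 7, 7, 7, 7, 3, 7, 5, 5, 5, 5, 7]
arr[mid]=3<7: swap arr[2],arr[6]; lo=3,mid=7 → [5, 3, 3, 7, 7, 7, 7, 7, 5, 5, 5, 5, 7]
arr[mid]=7=7: mid=8
arr[mid]=5<7: swap arr[3],arr[8]; lo=4,mid=9 → [5, 3, 3, 5, 7, 7, 7, 7, 7, 5, 5, 5, 7]
arr[mid]=5<7: swap arr[4],arr[9]; lo=5,mid=10 → [5, 3, 3, 5, 5, 7, 7, 7, 7, 7, 5, 5, 7]
arr[mid]=5<7: swap arr[5],arr[10]; lo=6,mid=11 → [5, 3, 3, 5, 5, 5, 7, 7, 7, 7, 7, 5, 7]
arr[mid]=5<7: swap arr[6],arr[11]; lo=7,mid=12 → [5, 3, 3, 5, 5, 5, 5, 7, 7, 7, 7, 7, 7]
arr[mid]=7=7: mid=13
end: lo=7, hi=12; arr = [5, 3, 3, 5, 5, 5, 5, 7, 7, 7, 7, 7, 7]

[5, 3, 3, 5, 5, 5, 5, 7, 7, 7, 7, 7, 7]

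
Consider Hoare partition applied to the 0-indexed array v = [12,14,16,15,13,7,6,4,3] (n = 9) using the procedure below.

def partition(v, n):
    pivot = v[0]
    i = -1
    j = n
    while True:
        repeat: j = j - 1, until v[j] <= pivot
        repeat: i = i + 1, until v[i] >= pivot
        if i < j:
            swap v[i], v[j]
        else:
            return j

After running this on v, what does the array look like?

[3,4,6,7,13,15,16,14,12]

pivot=12
j stops at 8 (3), i stops at 0 (12); swap ⇒ [3,14,16,15,13,7,6,4,12]
j stops at 7 (4), i stops at 1 (14); swap ⇒ [3,4,16,15,13,7,6,14,12]
j stops at 6 (6), i stops at 2 (16); swap ⇒ [3,4,6,15,13,7,16,14,12]
j stops at 5 (7), i stops at 3 (15); swap ⇒ [3,4,6,7,13,15,16,14,12]
j stops at 3, i stops at 4; i≥j ⇒ return 3. v=[3,4,6,7,13,15,16,14,12]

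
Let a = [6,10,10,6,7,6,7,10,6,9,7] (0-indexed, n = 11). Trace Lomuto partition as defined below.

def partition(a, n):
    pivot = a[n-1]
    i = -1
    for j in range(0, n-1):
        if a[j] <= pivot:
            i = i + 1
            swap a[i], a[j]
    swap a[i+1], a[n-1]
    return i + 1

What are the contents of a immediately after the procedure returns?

pivot=7, i=-1
j=0: 6≤7, i=0, swap(0,0) ⇒ [6,10,10,6,7,6,7,10,6,9,7]
j=1: 10>7, skip
j=2: 10>7, skip
j=3: 6≤7, i=1, swap(1,3) ⇒ [6,6,10,10,7,6,7,10,6,9,7]
j=4: 7≤7, i=2, swap(2,4) ⇒ [6,6,7,10,10,6,7,10,6,9,7]
j=5: 6≤7, i=3, swap(3,5) ⇒ [6,6,7,6,10,10,7,10,6,9,7]
j=6: 7≤7, i=4, swap(4,6) ⇒ [6,6,7,6,7,10,10,10,6,9,7]
j=7: 10>7, skip
j=8: 6≤7, i=5, swap(5,8) ⇒ [6,6,7,6,7,6,10,10,10,9,7]
j=9: 9>7, skip
swap(6,10) ⇒ [6,6,7,6,7,6,7,10,10,9,10]; return 6

[6,6,7,6,7,6,7,10,10,9,10]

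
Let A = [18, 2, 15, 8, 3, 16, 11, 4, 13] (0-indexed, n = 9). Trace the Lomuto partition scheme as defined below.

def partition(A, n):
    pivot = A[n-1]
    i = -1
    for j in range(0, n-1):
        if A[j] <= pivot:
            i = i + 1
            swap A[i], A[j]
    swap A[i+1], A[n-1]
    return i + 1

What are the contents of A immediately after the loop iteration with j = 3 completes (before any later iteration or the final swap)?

pivot=13, i=-1
j=0: 18>13, skip
j=1: 2≤13, i=0, swap(0,1) ⇒ [2, 18, 15, 8, 3, 16, 11, 4, 13]
j=2: 15>13, skip
j=3: 8≤13, i=1, swap(1,3) ⇒ [2, 8, 15, 18, 3, 16, 11, 4, 13]
(after j=3) A = [2, 8, 15, 18, 3, 16, 11, 4, 13]

[2, 8, 15, 18, 3, 16, 11, 4, 13]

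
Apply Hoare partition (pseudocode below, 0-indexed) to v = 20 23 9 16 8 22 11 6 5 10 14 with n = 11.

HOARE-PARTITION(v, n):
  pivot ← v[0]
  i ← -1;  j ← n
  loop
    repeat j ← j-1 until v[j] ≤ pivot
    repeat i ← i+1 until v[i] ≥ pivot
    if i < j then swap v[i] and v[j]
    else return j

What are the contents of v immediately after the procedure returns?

pivot = v[0] = 20; i = -1, j = 11
j→10 (v[10]=14≤20), i→0 (v[0]=20≥20); i<j, swap → 14 23 9 16 8 22 11 6 5 10 20
j→9 (v[9]=10≤20), i→1 (v[1]=23≥20); i<j, swap → 14 10 9 16 8 22 11 6 5 23 20
j→8 (v[8]=5≤20), i→5 (v[5]=22≥20); i<j, swap → 14 10 9 16 8 5 11 6 22 23 20
j→7, i→8; i≥j, return j=7. v = 14 10 9 16 8 5 11 6 22 23 20

14 10 9 16 8 5 11 6 22 23 20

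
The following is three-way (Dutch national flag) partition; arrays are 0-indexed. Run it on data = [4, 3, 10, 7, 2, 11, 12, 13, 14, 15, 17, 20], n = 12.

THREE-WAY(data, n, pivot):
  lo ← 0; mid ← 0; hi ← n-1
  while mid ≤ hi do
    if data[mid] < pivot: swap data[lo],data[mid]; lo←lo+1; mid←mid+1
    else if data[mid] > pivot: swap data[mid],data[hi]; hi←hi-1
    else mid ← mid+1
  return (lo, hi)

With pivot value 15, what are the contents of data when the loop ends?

pivot = 15; lo=0, mid=0, hi=11
data[mid]=4<15: swap data[0],data[0]; lo=1,mid=1 → [4, 3, 10, 7, 2, 11, 12, 13, 14, 15, 17, 20]
data[mid]=3<15: swap data[1],data[1]; lo=2,mid=2 → [4, 3, 10, 7, 2, 11, 12, 13, 14, 15, 17, 20]
data[mid]=10<15: swap data[2],data[2]; lo=3,mid=3 → [4, 3, 10, 7, 2, 11, 12, 13, 14, 15, 17, 20]
data[mid]=7<15: swap data[3],data[3]; lo=4,mid=4 → [4, 3, 10, 7, 2, 11, 12, 13, 14, 15, 17, 20]
data[mid]=2<15: swap data[4],data[4]; lo=5,mid=5 → [4, 3, 10, 7, 2, 11, 12, 13, 14, 15, 17, 20]
data[mid]=11<15: swap data[5],data[5]; lo=6,mid=6 → [4, 3, 10, 7, 2, 11, 12, 13, 14, 15, 17, 20]
data[mid]=12<15: swap data[6],data[6]; lo=7,mid=7 → [4, 3, 10, 7, 2, 11, 12, 13, 14, 15, 17, 20]
data[mid]=13<15: swap data[7],data[7]; lo=8,mid=8 → [4, 3, 10, 7, 2, 11, 12, 13, 14, 15, 17, 20]
data[mid]=14<15: swap data[8],data[8]; lo=9,mid=9 → [4, 3, 10, 7, 2, 11, 12, 13, 14, 15, 17, 20]
data[mid]=15=15: mid=10
data[mid]=17>15: swap data[10],data[11]; hi=10 → [4, 3, 10, 7, 2, 11, 12, 13, 14, 15, 20, 17]
data[mid]=20>15: swap data[10],data[10]; hi=9 → [4, 3, 10, 7, 2, 11, 12, 13, 14, 15, 20, 17]
end: lo=9, hi=9; data = [4, 3, 10, 7, 2, 11, 12, 13, 14, 15, 20, 17]

[4, 3, 10, 7, 2, 11, 12, 13, 14, 15, 20, 17]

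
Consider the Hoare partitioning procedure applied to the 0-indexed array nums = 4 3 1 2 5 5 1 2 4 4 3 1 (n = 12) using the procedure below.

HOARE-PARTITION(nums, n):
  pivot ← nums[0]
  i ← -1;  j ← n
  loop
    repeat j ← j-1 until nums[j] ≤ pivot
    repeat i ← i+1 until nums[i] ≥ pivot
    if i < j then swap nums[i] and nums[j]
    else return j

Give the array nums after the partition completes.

1 3 1 2 3 4 1 2 4 5 5 4

pivot = nums[0] = 4; i = -1, j = 12
j→11 (nums[11]=1≤4), i→0 (nums[0]=4≥4); i<j, swap → 1 3 1 2 5 5 1 2 4 4 3 4
j→10 (nums[10]=3≤4), i→4 (nums[4]=5≥4); i<j, swap → 1 3 1 2 3 5 1 2 4 4 5 4
j→9 (nums[9]=4≤4), i→5 (nums[5]=5≥4); i<j, swap → 1 3 1 2 3 4 1 2 4 5 5 4
j→8, i→8; i≥j, return j=8. nums = 1 3 1 2 3 4 1 2 4 5 5 4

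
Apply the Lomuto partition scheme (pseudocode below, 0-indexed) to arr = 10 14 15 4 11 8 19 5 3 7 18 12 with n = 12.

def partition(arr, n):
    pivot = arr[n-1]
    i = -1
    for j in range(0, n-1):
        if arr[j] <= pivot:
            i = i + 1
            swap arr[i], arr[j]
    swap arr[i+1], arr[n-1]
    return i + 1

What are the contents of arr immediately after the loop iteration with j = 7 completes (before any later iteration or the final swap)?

10 4 11 8 5 14 19 15 3 7 18 12

pivot = arr[11] = 12; i = -1
j=0: arr[0]=10 ≤ 12 → i=0, swap arr[0],arr[0] (no change) → 10 14 15 4 11 8 19 5 3 7 18 12
j=1: arr[1]=14 > 12 → no swap
j=2: arr[2]=15 > 12 → no swap
j=3: arr[3]=4 ≤ 12 → i=1, swap arr[1],arr[3] → 10 4 15 14 11 8 19 5 3 7 18 12
j=4: arr[4]=11 ≤ 12 → i=2, swap arr[2],arr[4] → 10 4 11 14 15 8 19 5 3 7 18 12
j=5: arr[5]=8 ≤ 12 → i=3, swap arr[3],arr[5] → 10 4 11 8 15 14 19 5 3 7 18 12
j=6: arr[6]=19 > 12 → no swap
j=7: arr[7]=5 ≤ 12 → i=4, swap arr[4],arr[7] → 10 4 11 8 5 14 19 15 3 7 18 12
(after j=7) arr = 10 4 11 8 5 14 19 15 3 7 18 12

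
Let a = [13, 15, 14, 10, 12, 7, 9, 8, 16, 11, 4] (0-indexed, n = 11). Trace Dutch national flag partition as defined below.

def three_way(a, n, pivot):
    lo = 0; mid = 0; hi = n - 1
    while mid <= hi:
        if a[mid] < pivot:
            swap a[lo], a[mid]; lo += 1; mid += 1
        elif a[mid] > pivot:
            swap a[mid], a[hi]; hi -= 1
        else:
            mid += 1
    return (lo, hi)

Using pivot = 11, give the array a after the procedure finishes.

pivot = 11; lo=0, mid=0, hi=10
a[mid]=13>11: swap a[0],a[10]; hi=9 → [4, 15, 14, 10, 12, 7, 9, 8, 16, 11, 13]
a[mid]=4<11: swap a[0],a[0]; lo=1,mid=1 → [4, 15, 14, 10, 12, 7, 9, 8, 16, 11, 13]
a[mid]=15>11: swap a[1],a[9]; hi=8 → [4, 11, 14, 10, 12, 7, 9, 8, 16, 15, 13]
a[mid]=11=11: mid=2
a[mid]=14>11: swap a[2],a[8]; hi=7 → [4, 11, 16, 10, 12, 7, 9, 8, 14, 15, 13]
a[mid]=16>11: swap a[2],a[7]; hi=6 → [4, 11, 8, 10, 12, 7, 9, 16, 14, 15, 13]
a[mid]=8<11: swap a[1],a[2]; lo=2,mid=3 → [4, 8, 11, 10, 12, 7, 9, 16, 14, 15, 13]
a[mid]=10<11: swap a[2],a[3]; lo=3,mid=4 → [4, 8, 10, 11, 12, 7, 9, 16, 14, 15, 13]
a[mid]=12>11: swap a[4],a[6]; hi=5 → [4, 8, 10, 11, 9, 7, 12, 16, 14, 15, 13]
a[mid]=9<11: swap a[3],a[4]; lo=4,mid=5 → [4, 8, 10, 9, 11, 7, 12, 16, 14, 15, 13]
a[mid]=7<11: swap a[4],a[5]; lo=5,mid=6 → [4, 8, 10, 9, 7, 11, 12, 16, 14, 15, 13]
end: lo=5, hi=5; a = [4, 8, 10, 9, 7, 11, 12, 16, 14, 15, 13]

[4, 8, 10, 9, 7, 11, 12, 16, 14, 15, 13]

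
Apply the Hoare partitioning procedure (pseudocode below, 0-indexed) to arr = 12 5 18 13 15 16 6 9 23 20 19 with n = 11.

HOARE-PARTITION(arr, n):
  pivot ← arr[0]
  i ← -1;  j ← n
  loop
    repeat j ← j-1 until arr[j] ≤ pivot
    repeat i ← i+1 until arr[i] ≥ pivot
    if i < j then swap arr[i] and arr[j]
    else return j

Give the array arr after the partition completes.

pivot = arr[0] = 12; i = -1, j = 11
j→7 (arr[7]=9≤12), i→0 (arr[0]=12≥12); i<j, swap → 9 5 18 13 15 16 6 12 23 20 19
j→6 (arr[6]=6≤12), i→2 (arr[2]=18≥12); i<j, swap → 9 5 6 13 15 16 18 12 23 20 19
j→2, i→3; i≥j, return j=2. arr = 9 5 6 13 15 16 18 12 23 20 19

9 5 6 13 15 16 18 12 23 20 19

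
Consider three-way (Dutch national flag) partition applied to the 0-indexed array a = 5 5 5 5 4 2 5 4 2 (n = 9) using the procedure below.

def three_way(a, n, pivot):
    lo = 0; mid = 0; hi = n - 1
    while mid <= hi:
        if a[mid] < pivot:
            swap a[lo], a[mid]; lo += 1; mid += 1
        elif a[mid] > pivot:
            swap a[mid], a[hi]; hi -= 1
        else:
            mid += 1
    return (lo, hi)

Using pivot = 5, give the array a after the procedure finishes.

4 2 4 2 5 5 5 5 5

lo=0 mid=0 hi=8
5=5: mid=1
5=5: mid=2
5=5: mid=3
5=5: mid=4
4<5: swap(0,4), lo=1 mid=5 ⇒ 4 5 5 5 5 2 5 4 2
2<5: swap(1,5), lo=2 mid=6 ⇒ 4 2 5 5 5 5 5 4 2
5=5: mid=7
4<5: swap(2,7), lo=3 mid=8 ⇒ 4 2 4 5 5 5 5 5 2
2<5: swap(3,8), lo=4 mid=9 ⇒ 4 2 4 2 5 5 5 5 5
done. lo=4 hi=8; a=4 2 4 2 5 5 5 5 5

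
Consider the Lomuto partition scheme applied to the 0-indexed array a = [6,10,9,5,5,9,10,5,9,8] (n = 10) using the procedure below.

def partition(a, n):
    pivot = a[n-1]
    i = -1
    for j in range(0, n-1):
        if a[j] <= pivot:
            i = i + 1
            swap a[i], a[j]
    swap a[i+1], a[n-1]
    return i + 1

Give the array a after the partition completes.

pivot = a[9] = 8; i = -1
j=0: a[0]=6 ≤ 8 → i=0, swap a[0],a[0] (no change) → [6,10,9,5,5,9,10,5,9,8]
j=1: a[1]=10 > 8 → no swap
j=2: a[2]=9 > 8 → no swap
j=3: a[3]=5 ≤ 8 → i=1, swap a[1],a[3] → [6,5,9,10,5,9,10,5,9,8]
j=4: a[4]=5 ≤ 8 → i=2, swap a[2],a[4] → [6,5,5,10,9,9,10,5,9,8]
j=5: a[5]=9 > 8 → no swap
j=6: a[6]=10 > 8 → no swap
j=7: a[7]=5 ≤ 8 → i=3, swap a[3],a[7] → [6,5,5,5,9,9,10,10,9,8]
j=8: a[8]=9 > 8 → no swap
final swap a[4],a[9] → [6,5,5,5,8,9,10,10,9,9]; return 4

[6,5,5,5,8,9,10,10,9,9]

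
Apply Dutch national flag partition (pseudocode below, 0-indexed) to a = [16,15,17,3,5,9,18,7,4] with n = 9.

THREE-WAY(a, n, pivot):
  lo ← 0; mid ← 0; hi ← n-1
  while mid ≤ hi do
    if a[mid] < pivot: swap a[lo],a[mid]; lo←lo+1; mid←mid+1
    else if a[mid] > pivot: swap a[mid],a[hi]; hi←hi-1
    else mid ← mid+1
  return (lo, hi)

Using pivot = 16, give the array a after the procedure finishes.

[15,4,3,5,9,7,16,18,17]

lo=0 mid=0 hi=8
16=16: mid=1
15<16: swap(0,1), lo=1 mid=2 ⇒ [15,16,17,3,5,9,18,7,4]
17>16: swap(2,8), hi=7 ⇒ [15,16,4,3,5,9,18,7,17]
4<16: swap(1,2), lo=2 mid=3 ⇒ [15,4,16,3,5,9,18,7,17]
3<16: swap(2,3), lo=3 mid=4 ⇒ [15,4,3,16,5,9,18,7,17]
5<16: swap(3,4), lo=4 mid=5 ⇒ [15,4,3,5,16,9,18,7,17]
9<16: swap(4,5), lo=5 mid=6 ⇒ [15,4,3,5,9,16,18,7,17]
18>16: swap(6,7), hi=6 ⇒ [15,4,3,5,9,16,7,18,17]
7<16: swap(5,6), lo=6 mid=7 ⇒ [15,4,3,5,9,7,16,18,17]
done. lo=6 hi=6; a=[15,4,3,5,9,7,16,18,17]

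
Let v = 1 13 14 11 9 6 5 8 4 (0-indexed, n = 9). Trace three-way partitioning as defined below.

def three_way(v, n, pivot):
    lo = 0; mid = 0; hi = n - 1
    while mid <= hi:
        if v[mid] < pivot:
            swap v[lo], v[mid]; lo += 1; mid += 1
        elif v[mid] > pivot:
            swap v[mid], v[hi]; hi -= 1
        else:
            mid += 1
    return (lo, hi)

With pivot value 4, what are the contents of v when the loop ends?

pivot = 4; lo=0, mid=0, hi=8
v[mid]=1<4: swap v[0],v[0]; lo=1,mid=1 → 1 13 14 11 9 6 5 8 4
v[mid]=13>4: swap v[1],v[8]; hi=7 → 1 4 14 11 9 6 5 8 13
v[mid]=4=4: mid=2
v[mid]=14>4: swap v[2],v[7]; hi=6 → 1 4 8 11 9 6 5 14 13
v[mid]=8>4: swap v[2],v[6]; hi=5 → 1 4 5 11 9 6 8 14 13
v[mid]=5>4: swap v[2],v[5]; hi=4 → 1 4 6 11 9 5 8 14 13
v[mid]=6>4: swap v[2],v[4]; hi=3 → 1 4 9 11 6 5 8 14 13
v[mid]=9>4: swap v[2],v[3]; hi=2 → 1 4 11 9 6 5 8 14 13
v[mid]=11>4: swap v[2],v[2]; hi=1 → 1 4 11 9 6 5 8 14 13
end: lo=1, hi=1; v = 1 4 11 9 6 5 8 14 13

1 4 11 9 6 5 8 14 13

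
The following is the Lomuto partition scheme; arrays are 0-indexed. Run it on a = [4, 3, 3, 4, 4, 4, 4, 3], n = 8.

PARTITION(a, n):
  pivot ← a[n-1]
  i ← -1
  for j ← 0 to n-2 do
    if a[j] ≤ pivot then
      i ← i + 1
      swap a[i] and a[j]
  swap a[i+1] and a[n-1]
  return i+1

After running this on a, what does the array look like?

pivot=3, i=-1
j=0: 4>3, skip
j=1: 3≤3, i=0, swap(0,1) ⇒ [3, 4, 3, 4, 4, 4, 4, 3]
j=2: 3≤3, i=1, swap(1,2) ⇒ [3, 3, 4, 4, 4, 4, 4, 3]
j=3: 4>3, skip
j=4: 4>3, skip
j=5: 4>3, skip
j=6: 4>3, skip
swap(2,7) ⇒ [3, 3, 3, 4, 4, 4, 4, 4]; return 2

[3, 3, 3, 4, 4, 4, 4, 4]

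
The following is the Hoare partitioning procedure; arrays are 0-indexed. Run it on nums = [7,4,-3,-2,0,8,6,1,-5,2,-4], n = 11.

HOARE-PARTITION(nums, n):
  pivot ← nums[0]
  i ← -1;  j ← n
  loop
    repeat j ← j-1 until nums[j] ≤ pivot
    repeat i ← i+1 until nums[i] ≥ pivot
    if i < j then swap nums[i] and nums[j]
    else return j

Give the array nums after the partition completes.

pivot=7
j stops at 10 (-4), i stops at 0 (7); swap ⇒ [-4,4,-3,-2,0,8,6,1,-5,2,7]
j stops at 9 (2), i stops at 5 (8); swap ⇒ [-4,4,-3,-2,0,2,6,1,-5,8,7]
j stops at 8, i stops at 9; i≥j ⇒ return 8. nums=[-4,4,-3,-2,0,2,6,1,-5,8,7]

[-4,4,-3,-2,0,2,6,1,-5,8,7]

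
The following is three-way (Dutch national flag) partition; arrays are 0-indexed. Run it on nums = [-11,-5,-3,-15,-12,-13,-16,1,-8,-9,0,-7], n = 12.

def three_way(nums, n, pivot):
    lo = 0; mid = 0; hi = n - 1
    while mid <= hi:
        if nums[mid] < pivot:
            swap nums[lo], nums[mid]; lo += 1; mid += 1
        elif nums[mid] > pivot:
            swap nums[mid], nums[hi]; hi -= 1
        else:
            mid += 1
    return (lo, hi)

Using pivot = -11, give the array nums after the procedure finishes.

lo=0 mid=0 hi=11
-11=-11: mid=1
-5>-11: swap(1,11), hi=10 ⇒ [-11,-7,-3,-15,-12,-13,-16,1,-8,-9,0,-5]
-7>-11: swap(1,10), hi=9 ⇒ [-11,0,-3,-15,-12,-13,-16,1,-8,-9,-7,-5]
0>-11: swap(1,9), hi=8 ⇒ [-11,-9,-3,-15,-12,-13,-16,1,-8,0,-7,-5]
-9>-11: swap(1,8), hi=7 ⇒ [-11,-8,-3,-15,-12,-13,-16,1,-9,0,-7,-5]
-8>-11: swap(1,7), hi=6 ⇒ [-11,1,-3,-15,-12,-13,-16,-8,-9,0,-7,-5]
1>-11: swap(1,6), hi=5 ⇒ [-11,-16,-3,-15,-12,-13,1,-8,-9,0,-7,-5]
-16<-11: swap(0,1), lo=1 mid=2 ⇒ [-16,-11,-3,-15,-12,-13,1,-8,-9,0,-7,-5]
-3>-11: swap(2,5), hi=4 ⇒ [-16,-11,-13,-15,-12,-3,1,-8,-9,0,-7,-5]
-13<-11: swap(1,2), lo=2 mid=3 ⇒ [-16,-13,-11,-15,-12,-3,1,-8,-9,0,-7,-5]
-15<-11: swap(2,3), lo=3 mid=4 ⇒ [-16,-13,-15,-11,-12,-3,1,-8,-9,0,-7,-5]
-12<-11: swap(3,4), lo=4 mid=5 ⇒ [-16,-13,-15,-12,-11,-3,1,-8,-9,0,-7,-5]
done. lo=4 hi=4; nums=[-16,-13,-15,-12,-11,-3,1,-8,-9,0,-7,-5]

[-16,-13,-15,-12,-11,-3,1,-8,-9,0,-7,-5]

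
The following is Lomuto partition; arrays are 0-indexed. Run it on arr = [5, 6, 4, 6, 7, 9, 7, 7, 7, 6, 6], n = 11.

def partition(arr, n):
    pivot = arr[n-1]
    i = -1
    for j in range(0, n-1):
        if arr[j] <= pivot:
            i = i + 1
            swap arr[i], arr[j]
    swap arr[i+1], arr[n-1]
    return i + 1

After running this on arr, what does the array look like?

pivot = arr[10] = 6; i = -1
j=0: arr[0]=5 ≤ 6 → i=0, swap arr[0],arr[0] (no change) → [5, 6, 4, 6, 7, 9, 7, 7, 7, 6, 6]
j=1: arr[1]=6 ≤ 6 → i=1, swap arr[1],arr[1] (no change) → [5, 6, 4, 6, 7, 9, 7, 7, 7, 6, 6]
j=2: arr[2]=4 ≤ 6 → i=2, swap arr[2],arr[2] (no change) → [5, 6, 4, 6, 7, 9, 7, 7, 7, 6, 6]
j=3: arr[3]=6 ≤ 6 → i=3, swap arr[3],arr[3] (no change) → [5, 6, 4, 6, 7, 9, 7, 7, 7, 6, 6]
j=4: arr[4]=7 > 6 → no swap
j=5: arr[5]=9 > 6 → no swap
j=6: arr[6]=7 > 6 → no swap
j=7: arr[7]=7 > 6 → no swap
j=8: arr[8]=7 > 6 → no swap
j=9: arr[9]=6 ≤ 6 → i=4, swap arr[4],arr[9] → [5, 6, 4, 6, 6, 9, 7, 7, 7, 7, 6]
final swap arr[5],arr[10] → [5, 6, 4, 6, 6, 6, 7, 7, 7, 7, 9]; return 5

[5, 6, 4, 6, 6, 6, 7, 7, 7, 7, 9]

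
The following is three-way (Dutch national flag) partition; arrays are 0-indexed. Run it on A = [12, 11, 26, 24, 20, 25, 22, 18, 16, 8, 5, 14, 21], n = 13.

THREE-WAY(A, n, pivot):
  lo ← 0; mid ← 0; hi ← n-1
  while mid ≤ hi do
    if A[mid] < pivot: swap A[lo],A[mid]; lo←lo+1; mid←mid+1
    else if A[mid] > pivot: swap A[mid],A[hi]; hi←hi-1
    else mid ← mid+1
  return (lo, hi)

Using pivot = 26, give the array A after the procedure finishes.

pivot = 26; lo=0, mid=0, hi=12
A[mid]=12<26: swap A[0],A[0]; lo=1,mid=1 → [12, 11, 26, 24, 20, 25, 22, 18, 16, 8, 5, 14, 21]
A[mid]=11<26: swap A[1],A[1]; lo=2,mid=2 → [12, 11, 26, 24, 20, 25, 22, 18, 16, 8, 5, 14, 21]
A[mid]=26=26: mid=3
A[mid]=24<26: swap A[2],A[3]; lo=3,mid=4 → [12, 11, 24, 26, 20, 25, 22, 18, 16, 8, 5, 14, 21]
A[mid]=20<26: swap A[3],A[4]; lo=4,mid=5 → [12, 11, 24, 20, 26, 25, 22, 18, 16, 8, 5, 14, 21]
A[mid]=25<26: swap A[4],A[5]; lo=5,mid=6 → [12, 11, 24, 20, 25, 26, 22, 18, 16, 8, 5, 14, 21]
A[mid]=22<26: swap A[5],A[6]; lo=6,mid=7 → [12, 11, 24, 20, 25, 22, 26, 18, 16, 8, 5, 14, 21]
A[mid]=18<26: swap A[6],A[7]; lo=7,mid=8 → [12, 11, 24, 20, 25, 22, 18, 26, 16, 8, 5, 14, 21]
A[mid]=16<26: swap A[7],A[8]; lo=8,mid=9 → [12, 11, 24, 20, 25, 22, 18, 16, 26, 8, 5, 14, 21]
A[mid]=8<26: swap A[8],A[9]; lo=9,mid=10 → [12, 11, 24, 20, 25, 22, 18, 16, 8, 26, 5, 14, 21]
A[mid]=5<26: swap A[9],A[10]; lo=10,mid=11 → [12, 11, 24, 20, 25, 22, 18, 16, 8, 5, 26, 14, 21]
A[mid]=14<26: swap A[10],A[11]; lo=11,mid=12 → [12, 11, 24, 20, 25, 22, 18, 16, 8, 5, 14, 26, 21]
A[mid]=21<26: swap A[11],A[12]; lo=12,mid=13 → [12, 11, 24, 20, 25, 22, 18, 16, 8, 5, 14, 21, 26]
end: lo=12, hi=12; A = [12, 11, 24, 20, 25, 22, 18, 16, 8, 5, 14, 21, 26]

[12, 11, 24, 20, 25, 22, 18, 16, 8, 5, 14, 21, 26]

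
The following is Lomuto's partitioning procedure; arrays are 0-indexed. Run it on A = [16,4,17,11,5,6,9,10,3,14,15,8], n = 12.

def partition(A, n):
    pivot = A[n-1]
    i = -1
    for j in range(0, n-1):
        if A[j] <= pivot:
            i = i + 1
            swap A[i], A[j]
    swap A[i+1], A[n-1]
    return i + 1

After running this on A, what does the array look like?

pivot = A[11] = 8; i = -1
j=0: A[0]=16 > 8 → no swap
j=1: A[1]=4 ≤ 8 → i=0, swap A[0],A[1] → [4,16,17,11,5,6,9,10,3,14,15,8]
j=2: A[2]=17 > 8 → no swap
j=3: A[3]=11 > 8 → no swap
j=4: A[4]=5 ≤ 8 → i=1, swap A[1],A[4] → [4,5,17,11,16,6,9,10,3,14,15,8]
j=5: A[5]=6 ≤ 8 → i=2, swap A[2],A[5] → [4,5,6,11,16,17,9,10,3,14,15,8]
j=6: A[6]=9 > 8 → no swap
j=7: A[7]=10 > 8 → no swap
j=8: A[8]=3 ≤ 8 → i=3, swap A[3],A[8] → [4,5,6,3,16,17,9,10,11,14,15,8]
j=9: A[9]=14 > 8 → no swap
j=10: A[10]=15 > 8 → no swap
final swap A[4],A[11] → [4,5,6,3,8,17,9,10,11,14,15,16]; return 4

[4,5,6,3,8,17,9,10,11,14,15,16]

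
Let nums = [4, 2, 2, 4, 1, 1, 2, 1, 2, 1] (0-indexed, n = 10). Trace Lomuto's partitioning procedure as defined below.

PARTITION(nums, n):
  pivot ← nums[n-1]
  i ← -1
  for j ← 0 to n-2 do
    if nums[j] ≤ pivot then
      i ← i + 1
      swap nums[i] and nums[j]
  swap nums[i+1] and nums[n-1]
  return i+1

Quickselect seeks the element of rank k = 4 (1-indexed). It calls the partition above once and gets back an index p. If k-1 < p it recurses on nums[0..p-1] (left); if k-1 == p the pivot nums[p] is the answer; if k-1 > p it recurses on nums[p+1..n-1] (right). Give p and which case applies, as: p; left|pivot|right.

pivot = nums[9] = 1; i = -1
j=0: nums[0]=4 > 1 → no swap
j=1: nums[1]=2 > 1 → no swap
j=2: nums[2]=2 > 1 → no swap
j=3: nums[3]=4 > 1 → no swap
j=4: nums[4]=1 ≤ 1 → i=0, swap nums[0],nums[4] → [1, 2, 2, 4, 4, 1, 2, 1, 2, 1]
j=5: nums[5]=1 ≤ 1 → i=1, swap nums[1],nums[5] → [1, 1, 2, 4, 4, 2, 2, 1, 2, 1]
j=6: nums[6]=2 > 1 → no swap
j=7: nums[7]=1 ≤ 1 → i=2, swap nums[2],nums[7] → [1, 1, 1, 4, 4, 2, 2, 2, 2, 1]
j=8: nums[8]=2 > 1 → no swap
final swap nums[3],nums[9] → [1, 1, 1, 1, 4, 2, 2, 2, 2, 4]; return 3
p = 3; k-1 = 3 == 3 ⇒ pivot

3; pivot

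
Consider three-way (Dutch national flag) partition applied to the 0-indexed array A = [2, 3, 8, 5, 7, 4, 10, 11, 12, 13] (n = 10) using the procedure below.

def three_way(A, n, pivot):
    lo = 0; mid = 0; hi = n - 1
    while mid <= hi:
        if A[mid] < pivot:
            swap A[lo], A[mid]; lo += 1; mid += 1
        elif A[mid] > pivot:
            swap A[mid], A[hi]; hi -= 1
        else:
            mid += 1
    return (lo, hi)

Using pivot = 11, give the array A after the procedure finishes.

lo=0 mid=0 hi=9
2<11: swap(0,0), lo=1 mid=1 ⇒ [2, 3, 8, 5, 7, 4, 10, 11, 12, 13]
3<11: swap(1,1), lo=2 mid=2 ⇒ [2, 3, 8, 5, 7, 4, 10, 11, 12, 13]
8<11: swap(2,2), lo=3 mid=3 ⇒ [2, 3, 8, 5, 7, 4, 10, 11, 12, 13]
5<11: swap(3,3), lo=4 mid=4 ⇒ [2, 3, 8, 5, 7, 4, 10, 11, 12, 13]
7<11: swap(4,4), lo=5 mid=5 ⇒ [2, 3, 8, 5, 7, 4, 10, 11, 12, 13]
4<11: swap(5,5), lo=6 mid=6 ⇒ [2, 3, 8, 5, 7, 4, 10, 11, 12, 13]
10<11: swap(6,6), lo=7 mid=7 ⇒ [2, 3, 8, 5, 7, 4, 10, 11, 12, 13]
11=11: mid=8
12>11: swap(8,9), hi=8 ⇒ [2, 3, 8, 5, 7, 4, 10, 11, 13, 12]
13>11: swap(8,8), hi=7 ⇒ [2, 3, 8, 5, 7, 4, 10, 11, 13, 12]
done. lo=7 hi=7; A=[2, 3, 8, 5, 7, 4, 10, 11, 13, 12]

[2, 3, 8, 5, 7, 4, 10, 11, 13, 12]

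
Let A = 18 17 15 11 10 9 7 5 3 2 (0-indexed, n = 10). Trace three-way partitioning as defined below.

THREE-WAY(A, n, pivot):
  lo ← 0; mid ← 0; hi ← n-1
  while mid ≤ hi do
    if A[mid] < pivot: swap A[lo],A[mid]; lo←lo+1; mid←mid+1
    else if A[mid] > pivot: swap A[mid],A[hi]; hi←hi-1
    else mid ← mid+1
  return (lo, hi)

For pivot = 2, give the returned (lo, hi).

pivot = 2; lo=0, mid=0, hi=9
A[mid]=18>2: swap A[0],A[9]; hi=8 → 2 17 15 11 10 9 7 5 3 18
A[mid]=2=2: mid=1
A[mid]=17>2: swap A[1],A[8]; hi=7 → 2 3 15 11 10 9 7 5 17 18
A[mid]=3>2: swap A[1],A[7]; hi=6 → 2 5 15 11 10 9 7 3 17 18
A[mid]=5>2: swap A[1],A[6]; hi=5 → 2 7 15 11 10 9 5 3 17 18
A[mid]=7>2: swap A[1],A[5]; hi=4 → 2 9 15 11 10 7 5 3 17 18
A[mid]=9>2: swap A[1],A[4]; hi=3 → 2 10 15 11 9 7 5 3 17 18
A[mid]=10>2: swap A[1],A[3]; hi=2 → 2 11 15 10 9 7 5 3 17 18
A[mid]=11>2: swap A[1],A[2]; hi=1 → 2 15 11 10 9 7 5 3 17 18
A[mid]=15>2: swap A[1],A[1]; hi=0 → 2 15 11 10 9 7 5 3 17 18
end: lo=0, hi=0; A = 2 15 11 10 9 7 5 3 17 18

(0, 0)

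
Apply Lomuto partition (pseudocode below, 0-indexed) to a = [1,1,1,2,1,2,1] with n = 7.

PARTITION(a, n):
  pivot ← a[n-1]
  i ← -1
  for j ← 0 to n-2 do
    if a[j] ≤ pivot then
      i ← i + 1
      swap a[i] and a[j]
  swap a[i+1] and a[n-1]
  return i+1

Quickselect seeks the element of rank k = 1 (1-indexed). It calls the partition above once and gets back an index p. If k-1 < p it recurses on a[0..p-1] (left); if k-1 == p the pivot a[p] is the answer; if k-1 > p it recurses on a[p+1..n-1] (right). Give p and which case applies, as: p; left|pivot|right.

pivot=1, i=-1
j=0: 1≤1, i=0, swap(0,0) ⇒ [1,1,1,2,1,2,1]
j=1: 1≤1, i=1, swap(1,1) ⇒ [1,1,1,2,1,2,1]
j=2: 1≤1, i=2, swap(2,2) ⇒ [1,1,1,2,1,2,1]
j=3: 2>1, skip
j=4: 1≤1, i=3, swap(3,4) ⇒ [1,1,1,1,2,2,1]
j=5: 2>1, skip
swap(4,6) ⇒ [1,1,1,1,1,2,2]; return 4
p = 4; k-1 = 0 < 4 ⇒ left

4; left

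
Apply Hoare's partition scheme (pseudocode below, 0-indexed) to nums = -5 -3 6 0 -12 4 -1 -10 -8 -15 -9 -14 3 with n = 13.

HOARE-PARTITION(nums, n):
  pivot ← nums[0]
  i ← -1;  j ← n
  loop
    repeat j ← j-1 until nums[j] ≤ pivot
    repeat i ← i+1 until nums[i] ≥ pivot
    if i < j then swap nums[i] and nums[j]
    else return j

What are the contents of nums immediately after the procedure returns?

-14 -9 -15 -8 -12 -10 -1 4 0 6 -3 -5 3

pivot = nums[0] = -5; i = -1, j = 13
j→11 (nums[11]=-14≤-5), i→0 (nums[0]=-5≥-5); i<j, swap → -14 -3 6 0 -12 4 -1 -10 -8 -15 -9 -5 3
j→10 (nums[10]=-9≤-5), i→1 (nums[1]=-3≥-5); i<j, swap → -14 -9 6 0 -12 4 -1 -10 -8 -15 -3 -5 3
j→9 (nums[9]=-15≤-5), i→2 (nums[2]=6≥-5); i<j, swap → -14 -9 -15 0 -12 4 -1 -10 -8 6 -3 -5 3
j→8 (nums[8]=-8≤-5), i→3 (nums[3]=0≥-5); i<j, swap → -14 -9 -15 -8 -12 4 -1 -10 0 6 -3 -5 3
j→7 (nums[7]=-10≤-5), i→5 (nums[5]=4≥-5); i<j, swap → -14 -9 -15 -8 -12 -10 -1 4 0 6 -3 -5 3
j→5, i→6; i≥j, return j=5. nums = -14 -9 -15 -8 -12 -10 -1 4 0 6 -3 -5 3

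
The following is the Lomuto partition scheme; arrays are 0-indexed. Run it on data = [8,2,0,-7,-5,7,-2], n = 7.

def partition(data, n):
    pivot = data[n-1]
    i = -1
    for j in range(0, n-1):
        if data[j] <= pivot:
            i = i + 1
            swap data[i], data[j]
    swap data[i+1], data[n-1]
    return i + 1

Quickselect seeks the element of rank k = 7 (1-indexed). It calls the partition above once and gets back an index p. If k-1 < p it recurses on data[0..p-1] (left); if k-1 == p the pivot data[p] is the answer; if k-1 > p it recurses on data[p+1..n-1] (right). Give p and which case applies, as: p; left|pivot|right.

2; right

pivot=-2, i=-1
j=0: 8>-2, skip
j=1: 2>-2, skip
j=2: 0>-2, skip
j=3: -7≤-2, i=0, swap(0,3) ⇒ [-7,2,0,8,-5,7,-2]
j=4: -5≤-2, i=1, swap(1,4) ⇒ [-7,-5,0,8,2,7,-2]
j=5: 7>-2, skip
swap(2,6) ⇒ [-7,-5,-2,8,2,7,0]; return 2
p = 2; k-1 = 6 > 2 ⇒ right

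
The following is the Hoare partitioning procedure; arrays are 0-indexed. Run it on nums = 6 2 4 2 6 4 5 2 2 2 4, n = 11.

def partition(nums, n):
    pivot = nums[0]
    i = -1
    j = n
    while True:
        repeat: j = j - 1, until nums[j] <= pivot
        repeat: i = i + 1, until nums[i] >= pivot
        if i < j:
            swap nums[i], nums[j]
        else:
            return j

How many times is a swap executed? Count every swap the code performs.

pivot = nums[0] = 6; i = -1, j = 11
j→10 (nums[10]=4≤6), i→0 (nums[0]=6≥6); i<j, swap → 4 2 4 2 6 4 5 2 2 2 6
j→9 (nums[9]=2≤6), i→4 (nums[4]=6≥6); i<j, swap → 4 2 4 2 2 4 5 2 2 6 6
j→8, i→9; i≥j, return j=8. nums = 4 2 4 2 2 4 5 2 2 6 6

2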